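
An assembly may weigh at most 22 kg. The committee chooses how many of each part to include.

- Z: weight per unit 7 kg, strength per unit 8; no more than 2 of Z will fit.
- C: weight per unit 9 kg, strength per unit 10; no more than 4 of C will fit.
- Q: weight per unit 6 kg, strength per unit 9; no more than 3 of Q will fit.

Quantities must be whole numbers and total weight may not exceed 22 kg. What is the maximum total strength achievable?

28

Take 1×C and 2×Q: weight 21 ≤ 22, strength 1·10 + 2·9 = 28.
No other integer combination yields more.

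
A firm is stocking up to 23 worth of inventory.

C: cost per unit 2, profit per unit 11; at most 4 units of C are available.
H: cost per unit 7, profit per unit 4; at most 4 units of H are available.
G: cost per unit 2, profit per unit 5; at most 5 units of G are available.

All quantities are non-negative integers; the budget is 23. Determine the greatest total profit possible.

69

This is a bounded integer knapsack.
Take 4×C and 5×G: cost 18 ≤ 23, profit 4·11 + 5·5 = 69.
C has the best ratio (11/2) and is taken to its limit of 4; remaining capacity is filled optimally with the others.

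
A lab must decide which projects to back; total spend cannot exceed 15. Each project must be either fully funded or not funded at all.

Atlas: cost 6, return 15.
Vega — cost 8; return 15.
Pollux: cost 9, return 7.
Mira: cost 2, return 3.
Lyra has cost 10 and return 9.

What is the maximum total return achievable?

Atlas + Pollux: cost 6 + 9 = 15 ≤ 15, return 15 + 7 = 22.
Atlas + Mira: cost 6 + 2 = 8 ≤ 15, return 15 + 3 = 18.
Atlas + Vega: cost 6 + 8 = 14 ≤ 15, return 15 + 15 = 30.
Best is Atlas and Vega with total return 30.

30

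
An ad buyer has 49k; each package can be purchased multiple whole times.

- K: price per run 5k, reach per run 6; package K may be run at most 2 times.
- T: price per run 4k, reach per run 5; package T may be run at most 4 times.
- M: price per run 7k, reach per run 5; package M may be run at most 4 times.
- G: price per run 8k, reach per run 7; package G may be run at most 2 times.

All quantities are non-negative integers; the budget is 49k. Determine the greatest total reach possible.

2×K, 4×T, 1×M, and 2×G: price 49 ≤ 49, reach 2·6 + 4·5 + 1·5 + 2·7 = 51.
2×K, 4×T, 2×M, and 1×G: price 48 ≤ 49, reach 2·6 + 4·5 + 2·5 + 1·7 = 49.
Best is 51.

51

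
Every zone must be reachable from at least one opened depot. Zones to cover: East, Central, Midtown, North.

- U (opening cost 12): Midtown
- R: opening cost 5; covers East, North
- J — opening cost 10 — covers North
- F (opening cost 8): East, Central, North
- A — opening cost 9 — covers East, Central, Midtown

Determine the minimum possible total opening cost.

This is a weighted set-cover instance.
Choose R and A: together they cover East, Central, Midtown, North — every zone.
Total opening cost: 5 + 9 = 14.

14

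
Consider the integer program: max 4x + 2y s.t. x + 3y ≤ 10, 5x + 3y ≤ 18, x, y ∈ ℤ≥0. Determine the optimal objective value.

The continuous relaxation peaks at (3.6, 0) with value 14.40; rounding to a feasible lattice point costs some objective.
(x,y)=(3,1): 1·3+3·1=6≤10, 5·3+3·1=18≤18, objective 14.
(x,y)=(3,0): 1·3+3·0=3≤10, 5·3+3·0=15≤18, objective 12.
(x,y)=(2,2): 1·2+3·2=8≤10, 5·2+3·2=16≤18, objective 12.
The best lattice point is (3,1), giving 14.

14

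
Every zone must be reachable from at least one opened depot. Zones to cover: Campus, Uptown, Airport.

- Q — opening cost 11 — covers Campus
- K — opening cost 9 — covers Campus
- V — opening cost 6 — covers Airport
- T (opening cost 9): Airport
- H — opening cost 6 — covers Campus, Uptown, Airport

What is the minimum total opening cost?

6

H alone covers Campus, Uptown, Airport — every zone.
Total opening cost: 6.
No cover costs less than 6.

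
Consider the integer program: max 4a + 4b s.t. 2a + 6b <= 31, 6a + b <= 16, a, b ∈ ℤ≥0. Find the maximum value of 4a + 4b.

24

Relaxing integrality, the LP optimum is 25.76 at (a,b) = (1.91, 4.53), which is not an integer point.
(a,b)=(2,4): 2·2+6·4=28≤31, 6·2+1·4=16≤16, objective 24.
(a,b)=(1,4): 2·1+6·4=26≤31, 6·1+1·4=10≤16, objective 20.
(a,b)=(2,3): 2·2+6·3=22≤31, 6·2+1·3=15≤16, objective 20.
(a,b)=(0,5): 2·0+6·5=30≤31, 6·0+1·5=5≤16, objective 20.
Maximum is 24 at (a,b)=(2,4).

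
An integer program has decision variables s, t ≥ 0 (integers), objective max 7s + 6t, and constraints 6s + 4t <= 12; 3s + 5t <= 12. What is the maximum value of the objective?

(s,t)=(2,0): 6·2+4·0=12≤12, 3·2+5·0=6≤12, objective 14.
(s,t)=(1,1): 6·1+4·1=10≤12, 3·1+5·1=8≤12, objective 13.
No feasible integer point exceeds 14.

14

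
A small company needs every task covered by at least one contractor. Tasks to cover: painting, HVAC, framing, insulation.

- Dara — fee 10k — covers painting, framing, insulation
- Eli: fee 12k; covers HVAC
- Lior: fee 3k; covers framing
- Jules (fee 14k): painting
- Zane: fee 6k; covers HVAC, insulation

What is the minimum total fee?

Choose Dara and Zane: together they cover painting, HVAC, framing, insulation — every task.
Total fee: 10 + 6 = 16.

16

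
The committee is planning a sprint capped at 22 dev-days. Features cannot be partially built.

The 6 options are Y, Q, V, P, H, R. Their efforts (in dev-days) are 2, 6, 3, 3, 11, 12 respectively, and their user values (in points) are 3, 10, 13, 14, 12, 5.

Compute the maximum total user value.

Y + V + P + H: effort 2 + 3 + 3 + 11 = 19 ≤ 22, user value 3 + 13 + 14 + 12 = 42.
Y + Q + V + P: effort 2 + 6 + 3 + 3 = 14 ≤ 22, user value 3 + 10 + 13 + 14 = 40.
V + P + H: effort 3 + 3 + 11 = 17 ≤ 22, user value 13 + 14 + 12 = 39.
Best is Y, V, P, and H with total user value 42.

42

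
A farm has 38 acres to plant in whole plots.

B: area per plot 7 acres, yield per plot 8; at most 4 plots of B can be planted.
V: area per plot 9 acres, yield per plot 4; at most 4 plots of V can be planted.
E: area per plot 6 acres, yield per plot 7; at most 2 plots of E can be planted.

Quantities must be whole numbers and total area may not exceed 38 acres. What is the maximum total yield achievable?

39

E has the best ratio (7/6); taking only E gives at most 2×7 = 14 (stopped by the supply cap of 2).
Mixing does better — 4×B and 1×E: area 34 ≤ 38, yield 4·8 + 1·7 = 39.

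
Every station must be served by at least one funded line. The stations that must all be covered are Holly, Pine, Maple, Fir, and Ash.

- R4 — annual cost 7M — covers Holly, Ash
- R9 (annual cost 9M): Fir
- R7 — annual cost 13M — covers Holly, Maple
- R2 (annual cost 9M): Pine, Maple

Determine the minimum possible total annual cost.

25

Choose R4, R9, and R2: together they cover Holly, Pine, Maple, Fir, Ash — every station.
Total annual cost: 7 + 9 + 9 = 25.
No cover costs less than 25.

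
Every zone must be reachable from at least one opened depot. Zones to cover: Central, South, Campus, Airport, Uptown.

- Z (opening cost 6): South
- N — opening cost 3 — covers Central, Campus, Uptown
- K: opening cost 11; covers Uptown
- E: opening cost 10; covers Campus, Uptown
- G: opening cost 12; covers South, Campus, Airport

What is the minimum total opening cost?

15

This is an integer covering problem.
Choose N and G: together they cover Central, South, Campus, Airport, Uptown — every zone.
Total opening cost: 3 + 12 = 15.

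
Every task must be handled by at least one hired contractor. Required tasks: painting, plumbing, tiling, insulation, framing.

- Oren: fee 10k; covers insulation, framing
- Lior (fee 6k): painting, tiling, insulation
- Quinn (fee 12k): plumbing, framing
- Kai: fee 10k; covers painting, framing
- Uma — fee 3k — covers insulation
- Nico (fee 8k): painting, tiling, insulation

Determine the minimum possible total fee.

18

This is a weighted set-cover instance.
Choose Lior and Quinn: together they cover painting, plumbing, tiling, insulation, framing — every task.
Total fee: 6 + 12 = 18.
No cover costs less than 18.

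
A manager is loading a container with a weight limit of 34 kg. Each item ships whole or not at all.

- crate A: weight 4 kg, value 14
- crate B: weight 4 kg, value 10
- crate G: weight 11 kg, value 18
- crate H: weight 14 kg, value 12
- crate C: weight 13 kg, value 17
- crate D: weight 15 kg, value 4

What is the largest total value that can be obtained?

Allowing fractional choices, the relaxed optimum would be about 60.7, but items are indivisible.
crate A + crate B + crate G + crate C: weight 4 + 4 + 11 + 13 = 32 ≤ 34, value 14 + 10 + 18 + 17 = 59.
crate A + crate B + crate G + crate H: weight 4 + 4 + 11 + 14 = 33 ≤ 34, value 14 + 10 + 18 + 12 = 54.
crate A + crate G + crate C: weight 4 + 11 + 13 = 28 ≤ 34, value 14 + 18 + 17 = 49.
Best is crate A, crate B, crate G, and crate C with total value 59.

59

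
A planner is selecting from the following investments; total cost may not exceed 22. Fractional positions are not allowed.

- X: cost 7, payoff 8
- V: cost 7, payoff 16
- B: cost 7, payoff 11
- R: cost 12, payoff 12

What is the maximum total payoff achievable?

Allowing fractional choices, the relaxed optimum would be about 36.0, but investments are indivisible.
X + V + B: cost 7 + 7 + 7 = 21 ≤ 22, payoff 8 + 16 + 11 = 35.
V + B: cost 7 + 7 = 14 ≤ 22, payoff 16 + 11 = 27.
V + R: cost 7 + 12 = 19 ≤ 22, payoff 16 + 12 = 28.
Best is X, V, and B with total payoff 35.

35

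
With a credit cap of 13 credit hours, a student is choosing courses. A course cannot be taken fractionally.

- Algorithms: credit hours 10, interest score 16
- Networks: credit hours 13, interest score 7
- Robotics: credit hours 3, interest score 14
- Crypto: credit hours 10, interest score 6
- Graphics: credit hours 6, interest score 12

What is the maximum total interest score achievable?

30

Take Algorithms and Robotics: credit hours 10 + 3 = 13 ≤ 13, interest score 16 + 14 = 30.
No other feasible combination does better.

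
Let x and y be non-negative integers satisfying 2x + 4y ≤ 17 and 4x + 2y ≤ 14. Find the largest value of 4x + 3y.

17

(x,y)=(2,3) is feasible, giving 17.
(x,y)=(2,2) is feasible, giving 14.
The best lattice point is (2,3), giving 17.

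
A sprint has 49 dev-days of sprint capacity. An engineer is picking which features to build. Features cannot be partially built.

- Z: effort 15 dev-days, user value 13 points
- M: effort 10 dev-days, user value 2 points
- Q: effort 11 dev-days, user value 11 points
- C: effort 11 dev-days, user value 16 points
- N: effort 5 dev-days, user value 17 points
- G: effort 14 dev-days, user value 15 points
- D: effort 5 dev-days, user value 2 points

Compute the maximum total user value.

Treat it as a binary knapsack problem.
Allowing fractional choices, the relaxed optimum would be about 65.9, but features are indivisible.
Z + C + N + G: effort 15 + 11 + 5 + 14 = 45 ≤ 49, user value 13 + 16 + 17 + 15 = 61.
Q + C + N + G + D: effort 11 + 11 + 5 + 14 + 5 = 46 ≤ 49, user value 11 + 16 + 17 + 15 + 2 = 61.
The maximum user value is 61; one optimal choice is Z, C, N, and G.

61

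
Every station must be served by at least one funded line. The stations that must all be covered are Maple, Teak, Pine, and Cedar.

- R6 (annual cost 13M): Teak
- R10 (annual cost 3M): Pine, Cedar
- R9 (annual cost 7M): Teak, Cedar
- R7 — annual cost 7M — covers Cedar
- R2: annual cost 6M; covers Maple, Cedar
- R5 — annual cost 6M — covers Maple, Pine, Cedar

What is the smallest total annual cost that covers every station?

The greedy cost-per-new-station heuristic would pick R10, R2, and R9 for 16, but a cheaper cover exists.
Choose R9 and R5: together they cover Maple, Teak, Pine, Cedar — every station.
Total annual cost: 7 + 6 = 13.
No cover costs less than 13.

13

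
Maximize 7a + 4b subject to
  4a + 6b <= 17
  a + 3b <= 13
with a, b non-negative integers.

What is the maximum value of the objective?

28

(a,b)=(4,0): 4·4+6·0=16≤17, 1·4+3·0=4≤13, objective 28.
(a,b)=(3,0): 4·3+6·0=12≤17, 1·3+3·0=3≤13, objective 21.
No feasible integer point exceeds 28.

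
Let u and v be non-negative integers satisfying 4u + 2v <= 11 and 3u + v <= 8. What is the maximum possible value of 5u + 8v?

(u,v)=(0,5): 4·0+2·5=10≤11, 3·0+1·5=5≤8, objective 40.
(u,v)=(0,4): 4·0+2·4=8≤11, 3·0+1·4=4≤8, objective 32.
The best lattice point is (0,5), giving 40.

40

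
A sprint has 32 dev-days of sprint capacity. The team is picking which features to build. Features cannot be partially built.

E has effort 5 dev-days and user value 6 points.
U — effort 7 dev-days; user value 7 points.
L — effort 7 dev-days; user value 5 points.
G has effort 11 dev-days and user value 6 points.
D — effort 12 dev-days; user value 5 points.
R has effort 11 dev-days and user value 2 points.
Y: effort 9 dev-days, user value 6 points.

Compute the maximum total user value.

25

This is a 0-1 knapsack instance.
Take E, U, G, and Y: effort 5 + 7 + 11 + 9 = 32 ≤ 32, user value 6 + 7 + 6 + 6 = 25.
No other feasible combination does better.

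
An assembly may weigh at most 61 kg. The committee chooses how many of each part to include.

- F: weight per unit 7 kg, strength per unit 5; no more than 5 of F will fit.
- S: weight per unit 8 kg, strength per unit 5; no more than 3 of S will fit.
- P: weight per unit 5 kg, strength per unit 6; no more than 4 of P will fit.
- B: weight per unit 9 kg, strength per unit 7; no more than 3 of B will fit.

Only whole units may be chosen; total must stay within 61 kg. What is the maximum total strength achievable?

55

Take 2×F, 4×P, and 3×B: weight 61 ≤ 61, strength 2·5 + 4·6 + 3·7 = 55.
P has the best ratio (6/5) and is taken to its limit of 4; remaining capacity is filled optimally with the others.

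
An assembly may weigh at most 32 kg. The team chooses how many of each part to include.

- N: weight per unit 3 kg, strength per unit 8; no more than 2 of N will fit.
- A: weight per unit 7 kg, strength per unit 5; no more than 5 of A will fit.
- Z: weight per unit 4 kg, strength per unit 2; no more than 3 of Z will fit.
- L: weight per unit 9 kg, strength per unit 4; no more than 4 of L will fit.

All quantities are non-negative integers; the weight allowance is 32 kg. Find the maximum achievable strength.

N has the best ratio (8/3); taking only N gives at most 2×8 = 16 (stopped by the supply cap of 2).
Mixing does better — 2×N, 3×A, and 1×Z: weight 31 ≤ 32, strength 2·8 + 3·5 + 1·2 = 33.

33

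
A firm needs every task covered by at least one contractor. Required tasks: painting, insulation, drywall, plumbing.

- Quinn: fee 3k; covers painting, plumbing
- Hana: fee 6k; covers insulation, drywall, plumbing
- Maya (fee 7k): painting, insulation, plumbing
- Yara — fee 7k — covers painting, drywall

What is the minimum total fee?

Choose Quinn and Hana: together they cover painting, insulation, drywall, plumbing — every task.
Total fee: 3 + 6 = 9.
No cover costs less than 9.

9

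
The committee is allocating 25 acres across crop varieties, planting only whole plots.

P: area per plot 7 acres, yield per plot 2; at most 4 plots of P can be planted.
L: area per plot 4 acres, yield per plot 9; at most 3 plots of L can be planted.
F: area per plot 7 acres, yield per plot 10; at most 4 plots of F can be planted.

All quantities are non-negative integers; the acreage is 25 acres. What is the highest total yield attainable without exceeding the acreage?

1×L and 3×F: area 25 ≤ 25, yield 1·9 + 3·10 = 39.
2×L and 2×F: area 22 ≤ 25, yield 2·9 + 2·10 = 38.
Best is 39.

39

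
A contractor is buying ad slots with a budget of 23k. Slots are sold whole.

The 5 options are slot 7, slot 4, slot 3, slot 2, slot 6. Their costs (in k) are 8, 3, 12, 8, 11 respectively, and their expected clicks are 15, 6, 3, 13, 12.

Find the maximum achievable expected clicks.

Take slot 7, slot 4, and slot 2: cost 8 + 3 + 8 = 19 ≤ 23, expected clicks 15 + 6 + 13 = 34.
No other feasible combination does better.

34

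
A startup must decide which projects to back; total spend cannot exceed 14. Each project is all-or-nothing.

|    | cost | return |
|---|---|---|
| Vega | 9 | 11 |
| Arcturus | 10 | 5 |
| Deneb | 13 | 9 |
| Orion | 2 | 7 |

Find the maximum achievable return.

Allowing fractional choices, the relaxed optimum would be about 20.1, but projects are indivisible.
Vega: cost 9 ≤ 14, return 11.
Arcturus + Orion: cost 10 + 2 = 12 ≤ 14, return 5 + 7 = 12.
Vega + Orion: cost 9 + 2 = 11 ≤ 14, return 11 + 7 = 18.
Best is Vega and Orion with total return 18.

18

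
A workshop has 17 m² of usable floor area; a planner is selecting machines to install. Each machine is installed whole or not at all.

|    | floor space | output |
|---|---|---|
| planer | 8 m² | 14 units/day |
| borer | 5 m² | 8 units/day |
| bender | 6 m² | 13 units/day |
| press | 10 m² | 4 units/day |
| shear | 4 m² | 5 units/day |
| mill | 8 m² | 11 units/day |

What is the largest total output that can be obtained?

27

Allowing fractional choices, the relaxed optimum would be about 31.8, but machines are indivisible.
planer + borer + shear: floor space 8 + 5 + 4 = 17 ≤ 17, output 14 + 8 + 5 = 27.
planer + bender: floor space 8 + 6 = 14 ≤ 17, output 14 + 13 = 27.
The maximum output is 27; one optimal choice is planer and bender.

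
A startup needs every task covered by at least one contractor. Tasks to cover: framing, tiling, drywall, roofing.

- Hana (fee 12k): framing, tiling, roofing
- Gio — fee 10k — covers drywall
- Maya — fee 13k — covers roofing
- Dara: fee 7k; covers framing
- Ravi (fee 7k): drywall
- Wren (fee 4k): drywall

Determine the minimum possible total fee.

16

Choose Hana and Wren: together they cover framing, tiling, drywall, roofing — every task.
Total fee: 12 + 4 = 16.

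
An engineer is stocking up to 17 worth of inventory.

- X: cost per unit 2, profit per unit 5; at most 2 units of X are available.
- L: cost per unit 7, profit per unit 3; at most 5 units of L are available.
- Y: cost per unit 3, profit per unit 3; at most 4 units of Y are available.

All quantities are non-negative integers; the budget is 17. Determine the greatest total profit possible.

This is a bounded integer knapsack.
X has the best ratio (5/2); taking only X gives at most 2×5 = 10 (stopped by the supply cap of 2).
Mixing does better — 2×X and 4×Y: cost 16 ≤ 17, profit 2·5 + 4·3 = 22.

22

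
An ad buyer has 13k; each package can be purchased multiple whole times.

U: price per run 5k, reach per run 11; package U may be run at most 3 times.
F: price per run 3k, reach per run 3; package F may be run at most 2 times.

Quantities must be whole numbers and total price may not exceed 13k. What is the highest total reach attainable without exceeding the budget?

2×U: price 10 ≤ 13, reach 2·11 = 22.
2×U and 1×F: price 13 ≤ 13, reach 2·11 + 1·3 = 25.
Best is 25.

25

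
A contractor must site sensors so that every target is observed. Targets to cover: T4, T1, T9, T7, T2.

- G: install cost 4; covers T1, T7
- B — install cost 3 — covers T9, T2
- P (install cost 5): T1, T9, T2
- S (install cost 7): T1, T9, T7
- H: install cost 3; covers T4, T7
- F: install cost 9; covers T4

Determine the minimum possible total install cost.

This is an integer covering problem.
The greedy cost-per-new-target heuristic would pick B, H, and G for 10, but a cheaper cover exists.
Choose P and H: together they cover T4, T1, T9, T7, T2 — every target.
Total install cost: 5 + 3 = 8.
No cover costs less than 8.

8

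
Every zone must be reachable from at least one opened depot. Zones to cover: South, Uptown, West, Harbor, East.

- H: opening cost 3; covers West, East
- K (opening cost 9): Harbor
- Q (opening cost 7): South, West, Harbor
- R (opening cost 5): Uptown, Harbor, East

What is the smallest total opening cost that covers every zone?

The greedy cost-per-new-zone heuristic would pick H, R, and Q for 15, but a cheaper cover exists.
Choose Q and R: together they cover South, Uptown, West, Harbor, East — every zone.
Total opening cost: 7 + 5 = 12.
No cover costs less than 12.

12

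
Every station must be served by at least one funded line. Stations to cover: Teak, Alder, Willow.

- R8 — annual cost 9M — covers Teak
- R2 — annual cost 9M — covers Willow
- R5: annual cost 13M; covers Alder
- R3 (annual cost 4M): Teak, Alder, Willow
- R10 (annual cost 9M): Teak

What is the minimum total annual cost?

4

R3 alone covers Teak, Alder, Willow — every station.
Total annual cost: 4.
No cover costs less than 4.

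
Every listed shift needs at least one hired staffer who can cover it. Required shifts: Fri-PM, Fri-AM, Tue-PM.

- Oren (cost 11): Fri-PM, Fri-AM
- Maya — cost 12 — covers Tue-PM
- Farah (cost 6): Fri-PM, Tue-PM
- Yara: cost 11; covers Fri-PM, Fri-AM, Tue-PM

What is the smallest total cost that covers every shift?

11

The greedy cost-per-new-shift heuristic would pick Farah and Oren for 17, but a cheaper cover exists.
Yara alone covers Fri-PM, Fri-AM, Tue-PM — every shift.
Total cost: 11.
No cover costs less than 11.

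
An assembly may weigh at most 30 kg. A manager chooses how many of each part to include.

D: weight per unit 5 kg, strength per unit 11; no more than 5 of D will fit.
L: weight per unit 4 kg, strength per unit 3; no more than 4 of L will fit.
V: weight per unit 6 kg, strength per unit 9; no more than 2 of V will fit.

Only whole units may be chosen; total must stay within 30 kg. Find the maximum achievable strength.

58

This is a bounded integer knapsack.
5×D and 1×L: weight 29 ≤ 30, strength 5·11 + 1·3 = 58.
4×D, 1×L, and 1×V: weight 30 ≤ 30, strength 4·11 + 1·3 + 1·9 = 56.
Best is 58.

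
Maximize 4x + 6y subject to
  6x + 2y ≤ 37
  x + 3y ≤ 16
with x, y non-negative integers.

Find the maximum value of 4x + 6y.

40

Relaxing integrality, the LP optimum is 41.88 at (x,y) = (4.94, 3.69), which is not an integer point.
(x,y)=(4,4) is feasible, giving 40.
(x,y)=(5,3) is feasible, giving 38.
(x,y)=(3,4) is feasible, giving 36.
(x,y)=(4,3) is feasible, giving 34.
No feasible integer point exceeds 40.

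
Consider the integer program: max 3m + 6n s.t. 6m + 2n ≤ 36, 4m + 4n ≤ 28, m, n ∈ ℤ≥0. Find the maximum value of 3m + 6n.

(m,n)=(0,7) is feasible, giving 42.
(m,n)=(1,6) is feasible, giving 39.
(m,n)=(0,6) is feasible, giving 36.
The best lattice point is (0,7), giving 42.

42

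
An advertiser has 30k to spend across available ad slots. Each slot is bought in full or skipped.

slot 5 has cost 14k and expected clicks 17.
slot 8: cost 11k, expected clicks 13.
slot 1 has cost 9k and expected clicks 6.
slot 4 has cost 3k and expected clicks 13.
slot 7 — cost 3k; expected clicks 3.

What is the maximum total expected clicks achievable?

43

This is an integer program with binary decision variables.
slot 5 + slot 8 + slot 4: cost 14 + 11 + 3 = 28 ≤ 30, expected clicks 17 + 13 + 13 = 43.
slot 5 + slot 1 + slot 4 + slot 7: cost 14 + 9 + 3 + 3 = 29 ≤ 30, expected clicks 17 + 6 + 13 + 3 = 39.
slot 5 + slot 1 + slot 4: cost 14 + 9 + 3 = 26 ≤ 30, expected clicks 17 + 6 + 13 = 36.
Best is slot 5, slot 8, and slot 4 with total expected clicks 43.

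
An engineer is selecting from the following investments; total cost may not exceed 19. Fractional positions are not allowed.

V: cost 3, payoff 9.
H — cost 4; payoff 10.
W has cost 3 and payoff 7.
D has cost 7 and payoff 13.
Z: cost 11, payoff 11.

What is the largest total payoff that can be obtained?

V + H + D: cost 3 + 4 + 7 = 14 ≤ 19, payoff 9 + 10 + 13 = 32.
H + W + D: cost 4 + 3 + 7 = 14 ≤ 19, payoff 10 + 7 + 13 = 30.
V + H + W + D: cost 3 + 4 + 3 + 7 = 17 ≤ 19, payoff 9 + 10 + 7 + 13 = 39.
Best is V, H, W, and D with total payoff 39.

39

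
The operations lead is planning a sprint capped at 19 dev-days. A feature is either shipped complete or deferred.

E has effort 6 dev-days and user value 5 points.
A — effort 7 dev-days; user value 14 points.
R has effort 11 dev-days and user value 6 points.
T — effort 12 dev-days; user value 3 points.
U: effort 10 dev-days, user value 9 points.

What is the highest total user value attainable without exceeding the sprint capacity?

23

This is an integer program with binary decision variables.
E + A: effort 6 + 7 = 13 ≤ 19, user value 5 + 14 = 19.
A + R: effort 7 + 11 = 18 ≤ 19, user value 14 + 6 = 20.
A + U: effort 7 + 10 = 17 ≤ 19, user value 14 + 9 = 23.
Best is A and U with total user value 23.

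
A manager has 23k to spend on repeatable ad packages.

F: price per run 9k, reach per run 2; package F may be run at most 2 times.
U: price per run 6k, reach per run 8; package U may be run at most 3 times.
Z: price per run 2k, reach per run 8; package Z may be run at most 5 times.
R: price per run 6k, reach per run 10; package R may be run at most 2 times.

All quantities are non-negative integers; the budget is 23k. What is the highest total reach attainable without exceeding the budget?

Z has the best ratio (8/2); taking only Z gives at most 5×8 = 40 (stopped by the supply cap of 5).
Mixing does better — 5×Z and 2×R: price 22 ≤ 23, reach 5·8 + 2·10 = 60.

60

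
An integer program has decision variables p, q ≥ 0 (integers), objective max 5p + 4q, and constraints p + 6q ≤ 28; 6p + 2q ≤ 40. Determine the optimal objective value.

Relaxing integrality, the LP optimum is 42.12 at (p,q) = (5.41, 3.76), which is not an integer point.
(p,q)=(6,2): 1·6+6·2=18≤28, 6·6+2·2=40≤40, objective 38.
(p,q)=(5,3): 1·5+6·3=23≤28, 6·5+2·3=36≤40, objective 37.
Maximum is 38 at (p,q)=(6,2).

38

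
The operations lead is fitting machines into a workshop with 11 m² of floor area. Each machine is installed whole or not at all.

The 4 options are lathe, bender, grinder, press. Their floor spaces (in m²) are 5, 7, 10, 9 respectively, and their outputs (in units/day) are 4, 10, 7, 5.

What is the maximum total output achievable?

10

Take bender: floor space 7 ≤ 11, output 10.
No other feasible combination does better.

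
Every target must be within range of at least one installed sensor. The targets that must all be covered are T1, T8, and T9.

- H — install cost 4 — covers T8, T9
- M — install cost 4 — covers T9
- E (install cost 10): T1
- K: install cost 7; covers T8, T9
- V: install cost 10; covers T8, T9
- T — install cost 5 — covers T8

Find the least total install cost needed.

Choose H and E: together they cover T1, T8, T9 — every target.
Total install cost: 4 + 10 = 14.
No cover costs less than 14.

14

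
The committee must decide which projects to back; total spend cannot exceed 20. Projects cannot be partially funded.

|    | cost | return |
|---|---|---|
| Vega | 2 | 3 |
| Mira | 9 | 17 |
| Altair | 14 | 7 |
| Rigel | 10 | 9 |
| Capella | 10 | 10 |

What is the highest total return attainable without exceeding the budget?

Treat it as a binary knapsack problem.
Allowing fractional choices, the relaxed optimum would be about 29.0, but projects are indivisible.
Mira + Capella: cost 9 + 10 = 19 ≤ 20, return 17 + 10 = 27.
Mira + Rigel: cost 9 + 10 = 19 ≤ 20, return 17 + 9 = 26.
Best is Mira and Capella with total return 27.

27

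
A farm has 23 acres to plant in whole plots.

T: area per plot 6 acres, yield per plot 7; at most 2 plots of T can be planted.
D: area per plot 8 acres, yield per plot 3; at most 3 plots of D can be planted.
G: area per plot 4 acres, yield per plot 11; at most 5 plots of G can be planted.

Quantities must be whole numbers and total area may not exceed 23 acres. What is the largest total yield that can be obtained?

G has the best ratio (11/4); taking only G gives at most 5×11 = 55 (stopped by the area limit).
Optimal: 5×G: area 20 ≤ 23, yield 5·11 = 55.

55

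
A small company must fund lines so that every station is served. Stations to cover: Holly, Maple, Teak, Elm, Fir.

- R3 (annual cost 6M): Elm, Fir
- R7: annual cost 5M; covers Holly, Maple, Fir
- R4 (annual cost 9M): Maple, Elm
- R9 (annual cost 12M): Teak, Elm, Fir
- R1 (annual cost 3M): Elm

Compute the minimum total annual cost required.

17

The greedy cost-per-new-station heuristic would pick R7, R1, and R9 for 20, but a cheaper cover exists.
Choose R7 and R9: together they cover Holly, Maple, Teak, Elm, Fir — every station.
Total annual cost: 5 + 12 = 17.
No cover costs less than 17.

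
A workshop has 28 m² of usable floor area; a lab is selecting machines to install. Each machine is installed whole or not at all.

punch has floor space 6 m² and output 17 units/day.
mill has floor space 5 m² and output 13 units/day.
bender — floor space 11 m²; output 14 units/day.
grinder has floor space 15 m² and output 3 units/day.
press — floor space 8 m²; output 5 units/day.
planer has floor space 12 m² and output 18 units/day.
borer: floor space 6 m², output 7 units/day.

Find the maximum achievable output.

This is an integer program with binary decision variables.
Allowing fractional choices, the relaxed optimum would be about 54.4, but machines are indivisible.
punch + mill + planer: floor space 6 + 5 + 12 = 23 ≤ 28, output 17 + 13 + 18 = 48.
punch + mill + bender + borer: floor space 6 + 5 + 11 + 6 = 28 ≤ 28, output 17 + 13 + 14 + 7 = 51.
Best is punch, mill, bender, and borer with total output 51.

51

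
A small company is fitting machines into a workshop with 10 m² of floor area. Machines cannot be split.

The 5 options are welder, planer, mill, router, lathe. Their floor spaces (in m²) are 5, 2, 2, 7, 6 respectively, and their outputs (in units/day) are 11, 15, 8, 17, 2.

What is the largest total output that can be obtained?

Allowing fractional choices, the relaxed optimum would be about 37.6, but machines are indivisible.
planer + router: floor space 2 + 7 = 9 ≤ 10, output 15 + 17 = 32.
welder + planer + mill: floor space 5 + 2 + 2 = 9 ≤ 10, output 11 + 15 + 8 = 34.
welder + planer: floor space 5 + 2 = 7 ≤ 10, output 11 + 15 = 26.
Best is welder, planer, and mill with total output 34.

34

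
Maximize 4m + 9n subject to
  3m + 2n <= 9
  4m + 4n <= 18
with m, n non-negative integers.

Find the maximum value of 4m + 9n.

(m,n)=(0,4) is feasible, giving 36.
(m,n)=(1,3) is feasible, giving 31.
Maximum is 36 at (m,n)=(0,4).

36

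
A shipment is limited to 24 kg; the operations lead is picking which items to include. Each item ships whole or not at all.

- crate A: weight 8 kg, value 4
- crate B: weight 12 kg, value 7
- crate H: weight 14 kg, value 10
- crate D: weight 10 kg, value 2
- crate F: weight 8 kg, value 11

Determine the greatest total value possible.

21

Allowing fractional choices, the relaxed optimum would be about 22.2, but items are indivisible.
crate H + crate F: weight 14 + 8 = 22 ≤ 24, value 10 + 11 = 21.
crate A + crate F: weight 8 + 8 = 16 ≤ 24, value 4 + 11 = 15.
crate B + crate F: weight 12 + 8 = 20 ≤ 24, value 7 + 11 = 18.
Best is crate H and crate F with total value 21.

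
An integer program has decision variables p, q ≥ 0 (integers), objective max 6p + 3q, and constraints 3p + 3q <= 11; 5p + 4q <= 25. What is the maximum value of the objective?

18

Relaxing integrality, the LP optimum is 22.00 at (p,q) = (3.67, 0), which is not an integer point.
(p,q)=(3,0): 3·3+3·0=9≤11, 5·3+4·0=15≤25, objective 18.
(p,q)=(2,1): 3·2+3·1=9≤11, 5·2+4·1=14≤25, objective 15.
No feasible integer point exceeds 18.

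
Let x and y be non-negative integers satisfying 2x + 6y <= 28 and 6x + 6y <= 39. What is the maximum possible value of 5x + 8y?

(x,y)=(2,4): 2·2+6·4=28≤28, 6·2+6·4=36≤39, objective 42.
(x,y)=(3,3): 2·3+6·3=24≤28, 6·3+6·3=36≤39, objective 39.
The best lattice point is (2,4), giving 42.

42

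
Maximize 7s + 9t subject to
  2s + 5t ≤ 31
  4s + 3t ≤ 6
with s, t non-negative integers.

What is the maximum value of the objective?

(s,t)=(0,2): 2·0+5·2=10≤31, 4·0+3·2=6≤6, objective 18.
(s,t)=(0,1): 2·0+5·1=5≤31, 4·0+3·1=3≤6, objective 9.
Maximum is 18 at (s,t)=(0,2).

18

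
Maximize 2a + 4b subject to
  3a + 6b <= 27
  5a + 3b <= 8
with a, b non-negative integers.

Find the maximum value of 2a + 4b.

Relaxing integrality, the LP optimum is 10.67 at (a,b) = (0, 2.67), which is not an integer point.
(a,b)=(0,2) is feasible, giving 8.
(a,b)=(1,1) is feasible, giving 6.
The best lattice point is (0,2), giving 8.

8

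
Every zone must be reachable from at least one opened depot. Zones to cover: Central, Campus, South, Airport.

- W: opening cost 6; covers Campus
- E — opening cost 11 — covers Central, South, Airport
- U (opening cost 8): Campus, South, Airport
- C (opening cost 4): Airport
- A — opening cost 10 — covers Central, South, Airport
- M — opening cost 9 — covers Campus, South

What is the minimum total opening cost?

The greedy cost-per-new-zone heuristic would pick U and A for 18, but a cheaper cover exists.
Choose W and A: together they cover Central, Campus, South, Airport — every zone.
Total opening cost: 6 + 10 = 16.
No cover costs less than 16.

16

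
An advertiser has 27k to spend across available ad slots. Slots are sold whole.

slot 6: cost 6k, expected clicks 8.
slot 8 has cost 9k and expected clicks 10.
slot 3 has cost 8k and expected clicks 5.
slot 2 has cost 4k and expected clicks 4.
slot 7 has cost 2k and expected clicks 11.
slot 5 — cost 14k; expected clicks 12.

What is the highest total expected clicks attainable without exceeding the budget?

35

Take slot 6, slot 2, slot 7, and slot 5: cost 6 + 4 + 2 + 14 = 26 ≤ 27, expected clicks 8 + 4 + 11 + 12 = 35.
No other feasible combination does better.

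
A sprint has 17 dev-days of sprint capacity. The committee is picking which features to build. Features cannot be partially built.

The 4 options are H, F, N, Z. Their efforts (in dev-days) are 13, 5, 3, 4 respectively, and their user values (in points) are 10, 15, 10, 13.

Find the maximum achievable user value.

38

Treat it as a binary knapsack problem.
F + N: effort 5 + 3 = 8 ≤ 17, user value 15 + 10 = 25.
F + Z: effort 5 + 4 = 9 ≤ 17, user value 15 + 13 = 28.
F + N + Z: effort 5 + 3 + 4 = 12 ≤ 17, user value 15 + 10 + 13 = 38.
Best is F, N, and Z with total user value 38.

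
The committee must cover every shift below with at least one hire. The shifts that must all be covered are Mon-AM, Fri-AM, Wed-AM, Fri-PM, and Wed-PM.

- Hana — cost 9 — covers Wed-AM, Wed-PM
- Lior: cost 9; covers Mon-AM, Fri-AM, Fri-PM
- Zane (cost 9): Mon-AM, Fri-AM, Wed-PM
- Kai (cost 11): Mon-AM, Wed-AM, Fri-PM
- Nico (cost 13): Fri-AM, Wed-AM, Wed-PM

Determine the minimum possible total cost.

18

Choose Hana and Lior: together they cover Mon-AM, Fri-AM, Wed-AM, Fri-PM, Wed-PM — every shift.
Total cost: 9 + 9 = 18.
No cover costs less than 18.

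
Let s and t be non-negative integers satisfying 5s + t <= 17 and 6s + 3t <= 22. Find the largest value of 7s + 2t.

23

(s,t)=(3,1) is feasible, giving 23.
(s,t)=(3,0) is feasible, giving 21.
Maximum is 23 at (s,t)=(3,1).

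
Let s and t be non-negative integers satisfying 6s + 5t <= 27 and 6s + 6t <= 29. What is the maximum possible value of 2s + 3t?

12

(s,t)=(0,4): 6·0+5·4=20≤27, 6·0+6·4=24≤29, objective 12.
(s,t)=(1,3): 6·1+5·3=21≤27, 6·1+6·3=24≤29, objective 11.
(s,t)=(0,3): 6·0+5·3=15≤27, 6·0+6·3=18≤29, objective 9.
The best lattice point is (0,4), giving 12.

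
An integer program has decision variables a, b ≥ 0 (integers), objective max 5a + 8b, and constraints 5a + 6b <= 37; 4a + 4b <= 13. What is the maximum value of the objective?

24

Relaxing integrality, the LP optimum is 26.00 at (a,b) = (0, 3.25), which is not an integer point.
(a,b)=(0,3): 5·0+6·3=18≤37, 4·0+4·3=12≤13, objective 24.
(a,b)=(1,2): 5·1+6·2=17≤37, 4·1+4·2=12≤13, objective 21.
Maximum is 24 at (a,b)=(0,3).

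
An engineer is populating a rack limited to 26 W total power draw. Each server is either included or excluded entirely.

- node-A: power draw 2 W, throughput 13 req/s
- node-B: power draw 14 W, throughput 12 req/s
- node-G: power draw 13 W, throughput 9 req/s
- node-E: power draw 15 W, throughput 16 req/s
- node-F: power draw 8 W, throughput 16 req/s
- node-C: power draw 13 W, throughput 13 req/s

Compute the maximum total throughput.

45

Take node-A, node-E, and node-F: power draw 2 + 15 + 8 = 25 ≤ 26, throughput 13 + 16 + 16 = 45.
No other feasible combination does better.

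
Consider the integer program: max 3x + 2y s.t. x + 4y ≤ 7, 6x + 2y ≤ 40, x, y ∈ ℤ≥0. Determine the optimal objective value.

The continuous relaxation peaks at (6.64, 0.0909) with value 20.09; rounding to a feasible lattice point costs some objective.
(x,y)=(6,0): 1·6+4·0=6≤7, 6·6+2·0=36≤40, objective 18.
(x,y)=(5,0): 1·5+4·0=5≤7, 6·5+2·0=30≤40, objective 15.
The best lattice point is (6,0), giving 18.

18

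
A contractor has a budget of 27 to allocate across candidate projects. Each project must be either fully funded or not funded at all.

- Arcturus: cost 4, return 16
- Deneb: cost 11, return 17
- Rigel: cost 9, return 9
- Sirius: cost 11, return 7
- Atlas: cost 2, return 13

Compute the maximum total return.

Allowing fractional choices, the relaxed optimum would be about 55.6, but projects are indivisible.
Arcturus + Deneb + Atlas: cost 4 + 11 + 2 = 17 ≤ 27, return 16 + 17 + 13 = 46.
Arcturus + Deneb + Rigel + Atlas: cost 4 + 11 + 9 + 2 = 26 ≤ 27, return 16 + 17 + 9 + 13 = 55.
Arcturus + Rigel + Sirius + Atlas: cost 4 + 9 + 11 + 2 = 26 ≤ 27, return 16 + 9 + 7 + 13 = 45.
Best is Arcturus, Deneb, Rigel, and Atlas with total return 55.

55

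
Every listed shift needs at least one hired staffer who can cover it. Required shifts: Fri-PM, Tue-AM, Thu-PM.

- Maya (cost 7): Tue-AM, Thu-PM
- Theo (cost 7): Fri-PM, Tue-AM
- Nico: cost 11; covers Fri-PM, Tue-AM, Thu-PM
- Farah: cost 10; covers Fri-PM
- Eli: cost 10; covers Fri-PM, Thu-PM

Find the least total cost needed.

11

Nico alone covers Fri-PM, Tue-AM, Thu-PM — every shift.
Total cost: 11.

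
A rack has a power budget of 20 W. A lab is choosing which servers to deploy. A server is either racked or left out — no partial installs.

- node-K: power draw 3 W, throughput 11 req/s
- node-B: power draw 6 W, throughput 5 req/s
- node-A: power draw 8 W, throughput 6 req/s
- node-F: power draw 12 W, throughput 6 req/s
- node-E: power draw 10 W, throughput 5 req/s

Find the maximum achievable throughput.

22

Allowing fractional choices, the relaxed optimum would be about 23.5, but servers are indivisible.
node-K + node-B + node-A: power draw 3 + 6 + 8 = 17 ≤ 20, throughput 11 + 5 + 6 = 22.
node-K + node-B + node-E: power draw 3 + 6 + 10 = 19 ≤ 20, throughput 11 + 5 + 5 = 21.
Best is node-K, node-B, and node-A with total throughput 22.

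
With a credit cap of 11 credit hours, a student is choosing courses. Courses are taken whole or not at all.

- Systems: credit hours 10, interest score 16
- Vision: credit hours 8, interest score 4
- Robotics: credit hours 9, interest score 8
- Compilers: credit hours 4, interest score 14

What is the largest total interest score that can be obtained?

Treat it as a binary knapsack problem.
Take Systems: credit hours 10 ≤ 11, interest score 16.
No other feasible combination does better.

16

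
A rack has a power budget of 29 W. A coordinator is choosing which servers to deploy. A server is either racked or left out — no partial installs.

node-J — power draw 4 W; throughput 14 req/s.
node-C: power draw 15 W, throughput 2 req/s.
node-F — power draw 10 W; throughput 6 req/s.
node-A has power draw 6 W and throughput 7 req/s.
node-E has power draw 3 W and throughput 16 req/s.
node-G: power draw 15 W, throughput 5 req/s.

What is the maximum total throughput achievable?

Allowing fractional choices, the relaxed optimum would be about 45.0, but servers are indivisible.
node-J + node-F + node-A + node-E: power draw 4 + 10 + 6 + 3 = 23 ≤ 29, throughput 14 + 6 + 7 + 16 = 43.
node-J + node-C + node-A + node-E: power draw 4 + 15 + 6 + 3 = 28 ≤ 29, throughput 14 + 2 + 7 + 16 = 39.
node-J + node-A + node-E + node-G: power draw 4 + 6 + 3 + 15 = 28 ≤ 29, throughput 14 + 7 + 16 + 5 = 42.
Best is node-J, node-F, node-A, and node-E with total throughput 43.

43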